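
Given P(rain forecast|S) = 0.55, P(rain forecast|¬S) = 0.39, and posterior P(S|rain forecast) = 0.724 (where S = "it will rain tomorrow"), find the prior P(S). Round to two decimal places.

In odds form, posterior odds = prior odds × likelihood ratio, so prior odds = posterior odds ÷ LR.
Posterior odds = 0.724/(1−0.724) = 2.6232. LR = 0.55/0.39 = 1.4103.
Prior odds = 2.6232/1.4103 = 1.8600, so P(S) = 1.8600/(1+1.8600) ≈ 0.65.

P(S) = 0.65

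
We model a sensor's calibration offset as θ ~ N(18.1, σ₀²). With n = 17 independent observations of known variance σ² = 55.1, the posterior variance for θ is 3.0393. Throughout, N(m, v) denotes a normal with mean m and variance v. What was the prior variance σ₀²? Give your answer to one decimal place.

Posterior precision equals prior precision plus data precision: 1/σ_n² = 1/σ₀² + n/σ².
So 1/σ₀² = 1/3.0393 − 17/55.1 = 0.329023 − 0.308530 = 0.020493.
Hence σ₀² = 1/0.020493 ≈ 48.8.

σ₀² = 48.8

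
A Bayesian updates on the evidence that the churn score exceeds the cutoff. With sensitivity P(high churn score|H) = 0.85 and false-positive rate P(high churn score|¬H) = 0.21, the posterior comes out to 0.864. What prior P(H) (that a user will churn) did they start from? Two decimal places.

In odds form, posterior odds = prior odds × likelihood ratio, so prior odds = posterior odds ÷ LR.
Posterior odds = 0.864/(1−0.864) = 6.3529. LR = 0.85/0.21 = 4.0476.
Prior odds = 6.3529/4.0476 = 1.5695, so P(H) = 1.5695/(1+1.5695) ≈ 0.61.

P(H) = 0.61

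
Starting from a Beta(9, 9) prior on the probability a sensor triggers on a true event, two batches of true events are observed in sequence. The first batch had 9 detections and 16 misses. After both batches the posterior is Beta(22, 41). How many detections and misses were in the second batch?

4 detections and 16 misses

Because Beta–binomial updating is additive in the counts, the combined data contributed (α_post−α_prior, β_post−β_prior) successes and failures.
Total across both batches: 22−9=13 detections, 41−9=32 misses.
Subtract the first batch: 13−9=4 detections and 32−16=16 misses.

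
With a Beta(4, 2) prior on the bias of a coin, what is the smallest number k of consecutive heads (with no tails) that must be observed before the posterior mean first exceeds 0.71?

k = 1

After k heads and 0 tails the posterior is Beta(4+k, 2), with mean (4+k)/(4+2+k).
Set (4+k)/(6+k) > 0.71 and solve: k > (0.71·6 − 4)/(1 − 0.71) = 0.897.
The smallest integer exceeding 0.897 is 1, and checking k=1: (5)/(7) = 0.7143 > 0.71.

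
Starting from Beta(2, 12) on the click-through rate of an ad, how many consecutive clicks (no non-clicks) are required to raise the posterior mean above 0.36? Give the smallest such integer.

After k clicks and 0 non-clicks the posterior is Beta(2+k, 12), with mean (2+k)/(2+12+k).
Set (2+k)/(14+k) > 0.36 and solve: k > (0.36·14 − 2)/(1 − 0.36) = 4.750.
The smallest integer exceeding 4.750 is 5.

k = 5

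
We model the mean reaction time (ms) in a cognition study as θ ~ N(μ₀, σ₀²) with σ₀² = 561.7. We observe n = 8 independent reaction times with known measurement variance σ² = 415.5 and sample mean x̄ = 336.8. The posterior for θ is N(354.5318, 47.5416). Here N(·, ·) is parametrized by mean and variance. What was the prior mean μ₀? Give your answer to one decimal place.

The posterior mean is a precision-weighted average: μ_n = (τ₀μ₀ + τ_data·x̄)/(τ₀+τ_data), with τ₀=1/σ₀² and τ_data=n/σ².
Here τ₀ = 1/561.7 = 0.001780 and τ_data = 8/415.5 = 0.019254, so τ_n = 0.021034.
Rearranging for μ₀: μ₀ = (μ_n·τ_n − τ_data·x̄)/τ₀ = (354.5318·0.021034 − 0.019254·336.8) / 0.001780 = 0.972475/0.001780 ≈ 546.3.

μ₀ = 546.3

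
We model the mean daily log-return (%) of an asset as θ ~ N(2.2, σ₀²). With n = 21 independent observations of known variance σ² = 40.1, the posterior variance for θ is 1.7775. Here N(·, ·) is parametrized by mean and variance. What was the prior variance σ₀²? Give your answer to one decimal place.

σ₀² = 25.7

Posterior precision equals prior precision plus data precision: 1/σ_n² = 1/σ₀² + n/σ².
So 1/σ₀² = 1/1.7775 − 21/40.1 = 0.562588 − 0.523691 = 0.038897.
Hence σ₀² = 1/0.038897 ≈ 25.7.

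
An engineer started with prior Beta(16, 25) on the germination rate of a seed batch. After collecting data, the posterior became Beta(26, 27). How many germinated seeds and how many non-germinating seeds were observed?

10 germinated seeds and 2 non-germinating seeds

A Beta(a, b) prior with s successes and f failures in binomial data gives a Beta(a+s, b+f) posterior.
So s = 26 − 16 = 10 and f = 27 − 25 = 2.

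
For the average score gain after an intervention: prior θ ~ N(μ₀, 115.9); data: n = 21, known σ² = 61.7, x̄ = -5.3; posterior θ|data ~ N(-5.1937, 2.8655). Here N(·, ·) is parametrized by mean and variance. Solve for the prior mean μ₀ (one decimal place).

The posterior mean is a precision-weighted average: μ_n = (τ₀μ₀ + τ_data·x̄)/(τ₀+τ_data), with τ₀=1/σ₀² and τ_data=n/σ².
Here τ₀ = 1/115.9 = 0.008628 and τ_data = 21/61.7 = 0.340357, so τ_n = 0.348985.
Rearranging for μ₀: μ₀ = (μ_n·τ_n − τ_data·x̄)/τ₀ = (-5.1937·0.348985 − 0.340357·-5.3) / 0.008628 = -0.008631/0.008628 ≈ -1.0.

μ₀ = -1.0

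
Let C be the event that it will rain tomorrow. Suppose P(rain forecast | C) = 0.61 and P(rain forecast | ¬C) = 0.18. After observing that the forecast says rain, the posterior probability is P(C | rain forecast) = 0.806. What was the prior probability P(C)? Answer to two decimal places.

In odds form, posterior odds = prior odds × likelihood ratio, so prior odds = posterior odds ÷ LR.
Posterior odds = 0.806/(1−0.806) = 4.1546. LR = 0.61/0.18 = 3.3889.
Prior odds = 4.1546/3.3889 = 1.2259, so P(C) = 1.2259/(1+1.2259) ≈ 0.55.

P(C) = 0.55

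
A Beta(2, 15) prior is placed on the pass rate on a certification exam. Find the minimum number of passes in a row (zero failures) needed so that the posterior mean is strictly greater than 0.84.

After k passes and 0 failures the posterior is Beta(2+k, 15), with mean (2+k)/(2+15+k).
Set (2+k)/(17+k) > 0.84 and solve: k > (0.84·17 − 2)/(1 − 0.84) = 76.750.
The smallest integer exceeding 76.750 is 77.

k = 77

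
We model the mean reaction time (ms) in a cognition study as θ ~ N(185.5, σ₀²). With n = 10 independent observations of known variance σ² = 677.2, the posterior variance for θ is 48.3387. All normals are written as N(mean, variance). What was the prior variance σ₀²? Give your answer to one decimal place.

For the Normal–Normal model with known σ², precisions add: τ_n = τ₀ + n/σ².
So 1/σ₀² = 1/48.3387 − 10/677.2 = 0.020687 − 0.014767 = 0.005920.
Hence σ₀² = 1/0.005920 ≈ 168.9.

σ₀² = 168.9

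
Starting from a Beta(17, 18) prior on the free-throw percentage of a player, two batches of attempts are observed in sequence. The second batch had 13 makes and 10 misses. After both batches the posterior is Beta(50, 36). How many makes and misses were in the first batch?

20 makes and 8 misses

Sequential conjugate updates are equivalent to a single update on the pooled data, so total successes = posterior α − prior α and total failures = posterior β − prior β.
Total across both batches: 50−17=33 makes, 36−18=18 misses.
Subtract the second batch: 33−13=20 makes and 18−10=8 misses.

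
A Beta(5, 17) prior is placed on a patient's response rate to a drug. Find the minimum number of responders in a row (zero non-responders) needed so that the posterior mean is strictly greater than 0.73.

After k responders and 0 non-responders the posterior is Beta(5+k, 17), with mean (5+k)/(5+17+k).
Set (5+k)/(22+k) > 0.73 and solve: k > (0.73·22 − 5)/(1 − 0.73) = 40.963.
The smallest integer exceeding 40.963 is 41, and checking k=41: (46)/(63) = 0.7302 > 0.73.

k = 41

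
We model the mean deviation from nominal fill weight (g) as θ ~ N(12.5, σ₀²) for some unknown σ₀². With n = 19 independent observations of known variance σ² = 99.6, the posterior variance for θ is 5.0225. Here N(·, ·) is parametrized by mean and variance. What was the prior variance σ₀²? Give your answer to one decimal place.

σ₀² = 119.9

For the Normal–Normal model with known σ², precisions add: τ_n = τ₀ + n/σ².
So 1/σ₀² = 1/5.0225 − 19/99.6 = 0.199104 − 0.190763 = 0.008341.
Hence σ₀² = 1/0.008341 ≈ 119.9.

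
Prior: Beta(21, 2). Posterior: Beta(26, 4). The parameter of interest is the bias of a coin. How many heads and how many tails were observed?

Beta is conjugate to the binomial likelihood: posterior = Beta(a+s, b+f).
So s = 26 − 21 = 5 and f = 4 − 2 = 2.

5 heads and 2 tails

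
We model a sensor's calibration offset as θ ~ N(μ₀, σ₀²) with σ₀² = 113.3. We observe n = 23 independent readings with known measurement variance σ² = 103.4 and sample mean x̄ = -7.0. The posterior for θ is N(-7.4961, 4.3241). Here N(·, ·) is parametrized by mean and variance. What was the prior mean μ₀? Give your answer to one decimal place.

μ₀ = -20.0

The posterior mean is a precision-weighted average: μ_n = (τ₀μ₀ + τ_data·x̄)/(τ₀+τ_data), with τ₀=1/σ₀² and τ_data=n/σ².
Here τ₀ = 1/113.3 = 0.008826 and τ_data = 23/103.4 = 0.222437, so τ_n = 0.231263.
Rearranging for μ₀: μ₀ = (μ_n·τ_n − τ_data·x̄)/τ₀ = (-7.4961·0.231263 − 0.222437·-7.0) / 0.008826 = -0.176512/0.008826 ≈ -20.0.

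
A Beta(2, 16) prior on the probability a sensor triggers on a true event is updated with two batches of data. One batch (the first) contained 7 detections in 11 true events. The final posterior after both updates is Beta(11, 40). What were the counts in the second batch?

2 detections and 20 misses

Sequential conjugate updates are equivalent to a single update on the pooled data, so total successes = posterior α − prior α and total failures = posterior β − prior β.
Total across both batches: 11−2=9 detections, 40−16=24 misses.
Subtract the first batch: 9−7=2 detections and 24−4=20 misses.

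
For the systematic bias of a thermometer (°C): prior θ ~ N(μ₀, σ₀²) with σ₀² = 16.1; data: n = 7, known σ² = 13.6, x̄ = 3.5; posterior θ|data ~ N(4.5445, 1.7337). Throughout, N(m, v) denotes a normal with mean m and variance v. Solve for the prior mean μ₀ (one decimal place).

μ₀ = 13.2

The posterior mean is a precision-weighted average: μ_n = (τ₀μ₀ + τ_data·x̄)/(τ₀+τ_data), with τ₀=1/σ₀² and τ_data=n/σ².
Here τ₀ = 1/16.1 = 0.062112 and τ_data = 7/13.6 = 0.514706, so τ_n = 0.576818.
Rearranging for μ₀: μ₀ = (μ_n·τ_n − τ_data·x̄)/τ₀ = (4.5445·0.576818 − 0.514706·3.5) / 0.062112 = 0.819878/0.062112 ≈ 13.2.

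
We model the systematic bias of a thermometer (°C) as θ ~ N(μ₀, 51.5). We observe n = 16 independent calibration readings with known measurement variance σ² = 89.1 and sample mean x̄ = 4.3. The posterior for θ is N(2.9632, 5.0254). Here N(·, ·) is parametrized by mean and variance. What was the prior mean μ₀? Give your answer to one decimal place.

The posterior mean is a precision-weighted average: μ_n = (τ₀μ₀ + τ_data·x̄)/(τ₀+τ_data), with τ₀=1/σ₀² and τ_data=n/σ².
Here τ₀ = 1/51.5 = 0.019417 and τ_data = 16/89.1 = 0.179574, so τ_n = 0.198991.
Rearranging for μ₀: μ₀ = (μ_n·τ_n − τ_data·x̄)/τ₀ = (2.9632·0.198991 − 0.179574·4.3) / 0.019417 = -0.182518/0.019417 ≈ -9.4.

μ₀ = -9.4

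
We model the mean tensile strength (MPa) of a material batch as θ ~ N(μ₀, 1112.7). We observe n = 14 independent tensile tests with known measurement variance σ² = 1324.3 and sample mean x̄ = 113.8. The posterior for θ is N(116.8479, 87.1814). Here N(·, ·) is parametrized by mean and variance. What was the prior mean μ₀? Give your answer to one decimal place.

μ₀ = 152.7

The posterior mean is a precision-weighted average: μ_n = (τ₀μ₀ + τ_data·x̄)/(τ₀+τ_data), with τ₀=1/σ₀² and τ_data=n/σ².
Here τ₀ = 1/1112.7 = 0.000899 and τ_data = 14/1324.3 = 0.010572, so τ_n = 0.011471.
Rearranging for μ₀: μ₀ = (μ_n·τ_n − τ_data·x̄)/τ₀ = (116.8479·0.011471 − 0.010572·113.8) / 0.000899 = 0.137269/0.000899 ≈ 152.7.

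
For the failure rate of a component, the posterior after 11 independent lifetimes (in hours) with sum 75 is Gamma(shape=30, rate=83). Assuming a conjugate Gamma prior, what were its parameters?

Gamma(shape=19, rate=8)

For an exponential likelihood with a Gamma(α, β) prior on the rate, n observations with total T give posterior Gamma(α+n, β+T).
So α = 30 − 11 = 19 and β = 83 − 75 = 8.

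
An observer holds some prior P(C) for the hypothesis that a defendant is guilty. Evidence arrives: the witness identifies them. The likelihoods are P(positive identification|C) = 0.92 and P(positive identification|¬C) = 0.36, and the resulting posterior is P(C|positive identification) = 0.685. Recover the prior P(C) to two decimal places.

Bayes' rule in odds form gives O(C|E) = O(C)·[P(E|C)/P(E|¬C)], hence O(C) = O(C|E)/LR.
Posterior odds = 0.685/(1−0.685) = 2.1746. LR = 0.92/0.36 = 2.5556.
Prior odds = 2.1746/2.5556 = 0.8509, so P(C) = 0.8509/(1+0.8509) ≈ 0.46.

P(C) = 0.46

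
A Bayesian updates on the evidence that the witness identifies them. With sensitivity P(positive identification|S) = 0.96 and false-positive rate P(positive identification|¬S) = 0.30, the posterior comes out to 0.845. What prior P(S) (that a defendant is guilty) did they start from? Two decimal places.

Bayes' rule in odds form gives O(S|E) = O(S)·[P(E|S)/P(E|¬S)], hence O(S) = O(S|E)/LR.
Posterior odds = 0.845/(1−0.845) = 5.4516. LR = 0.96/0.30 = 3.2000.
Prior odds = 5.4516/3.2000 = 1.7036, so P(S) = 1.7036/(1+1.7036) ≈ 0.63.

P(S) = 0.63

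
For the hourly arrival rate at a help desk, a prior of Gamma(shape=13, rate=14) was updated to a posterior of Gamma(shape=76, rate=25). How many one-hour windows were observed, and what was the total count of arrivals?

A Gamma(α, β) prior (rate parametrization) on a Poisson rate with n observations summing to S gives posterior Gamma(α+S, β+n).
Matching: Σxᵢ = 76 − 13 = 63 and n = 25 − 14 = 11.

n = 11 one-hour windows with total 63 arrivals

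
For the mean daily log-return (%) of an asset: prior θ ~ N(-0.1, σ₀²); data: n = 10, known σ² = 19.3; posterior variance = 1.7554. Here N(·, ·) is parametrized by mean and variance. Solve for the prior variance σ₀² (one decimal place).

σ₀² = 19.4

For the Normal–Normal model with known σ², precisions add: τ_n = τ₀ + n/σ².
So 1/σ₀² = 1/1.7554 − 10/19.3 = 0.569671 − 0.518135 = 0.051536.
Hence σ₀² = 1/0.051536 ≈ 19.4.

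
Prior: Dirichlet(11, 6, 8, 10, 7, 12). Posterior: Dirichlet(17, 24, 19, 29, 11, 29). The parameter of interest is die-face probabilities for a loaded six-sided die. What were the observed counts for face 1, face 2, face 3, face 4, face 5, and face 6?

For a Dirichlet(α) prior with multinomial counts c, the posterior is Dirichlet(α + c) componentwise.
Counts are posterior − prior componentwise: 17−11=6, 24−6=18, 19−8=11, 29−10=19, 11−7=4, 29−12=17.

counts (6, 18, 11, 19, 4, 17)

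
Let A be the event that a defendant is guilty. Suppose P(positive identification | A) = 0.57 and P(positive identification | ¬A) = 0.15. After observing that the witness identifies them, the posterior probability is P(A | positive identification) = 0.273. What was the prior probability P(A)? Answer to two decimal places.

P(A) = 0.09

Bayes' rule in odds form gives O(A|E) = O(A)·[P(E|A)/P(E|¬A)], hence O(A) = O(A|E)/LR.
Posterior odds = 0.273/(1−0.273) = 0.3755. LR = 0.57/0.15 = 3.8000.
Prior odds = 0.3755/3.8000 = 0.0988, so P(A) = 0.0988/(1+0.0988) ≈ 0.09.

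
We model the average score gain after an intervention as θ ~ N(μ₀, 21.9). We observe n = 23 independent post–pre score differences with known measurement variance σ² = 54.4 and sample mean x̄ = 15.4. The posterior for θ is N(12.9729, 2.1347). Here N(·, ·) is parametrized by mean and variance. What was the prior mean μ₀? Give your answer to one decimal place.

μ₀ = -9.5

The posterior mean is a precision-weighted average: μ_n = (τ₀μ₀ + τ_data·x̄)/(τ₀+τ_data), with τ₀=1/σ₀² and τ_data=n/σ².
Here τ₀ = 1/21.9 = 0.045662 and τ_data = 23/54.4 = 0.422794, so τ_n = 0.468456.
Rearranging for μ₀: μ₀ = (μ_n·τ_n − τ_data·x̄)/τ₀ = (12.9729·0.468456 − 0.422794·15.4) / 0.045662 = -0.433795/0.045662 ≈ -9.5.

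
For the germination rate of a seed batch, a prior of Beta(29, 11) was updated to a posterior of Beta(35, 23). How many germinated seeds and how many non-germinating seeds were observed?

6 germinated seeds and 12 non-germinating seeds

Beta is conjugate to the binomial likelihood: posterior = Beta(α+s, β+f).
Match parameters: s=35−29=6, f=23−11=12.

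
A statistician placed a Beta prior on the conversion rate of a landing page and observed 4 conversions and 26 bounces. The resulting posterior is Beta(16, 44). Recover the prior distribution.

A Beta(a, b) prior with s successes and f failures in binomial data gives a Beta(a+s, b+f) posterior.
So a = 16 − 4 = 12 and b = 44 − 26 = 18.

Beta(12, 18)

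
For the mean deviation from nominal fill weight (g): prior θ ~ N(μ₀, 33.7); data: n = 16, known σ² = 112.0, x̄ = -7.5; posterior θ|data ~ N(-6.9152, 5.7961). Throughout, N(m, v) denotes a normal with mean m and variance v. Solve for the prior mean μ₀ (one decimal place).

The posterior mean is a precision-weighted average: μ_n = (τ₀μ₀ + τ_data·x̄)/(τ₀+τ_data), with τ₀=1/σ₀² and τ_data=n/σ².
Here τ₀ = 1/33.7 = 0.029674 and τ_data = 16/112.0 = 0.142857, so τ_n = 0.172531.
Rearranging for μ₀: μ₀ = (μ_n·τ_n − τ_data·x̄)/τ₀ = (-6.9152·0.172531 − 0.142857·-7.5) / 0.029674 = -0.121659/0.029674 ≈ -4.1.

μ₀ = -4.1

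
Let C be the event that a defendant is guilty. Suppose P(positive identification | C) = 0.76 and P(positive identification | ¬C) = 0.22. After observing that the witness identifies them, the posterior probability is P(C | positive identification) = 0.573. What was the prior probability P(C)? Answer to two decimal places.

P(C) = 0.28

In odds form, posterior odds = prior odds × likelihood ratio, so prior odds = posterior odds ÷ LR.
Posterior odds = 0.573/(1−0.573) = 1.3419. LR = 0.76/0.22 = 3.4545.
Prior odds = 1.3419/3.4545 = 0.3884, so P(C) = 0.3884/(1+0.3884) ≈ 0.28.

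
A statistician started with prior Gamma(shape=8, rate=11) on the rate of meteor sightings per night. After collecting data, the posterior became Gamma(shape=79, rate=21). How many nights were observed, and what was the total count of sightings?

n = 10 nights with total 71 sightings

Gamma–Poisson conjugacy: posterior shape = α + Σxᵢ, posterior rate = β + n.
Matching: Σxᵢ = 79 − 8 = 71 and n = 21 − 11 = 10.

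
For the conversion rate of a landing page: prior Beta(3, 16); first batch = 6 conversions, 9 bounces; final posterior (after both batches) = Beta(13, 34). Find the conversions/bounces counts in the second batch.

Because Beta–binomial updating is additive in the counts, the combined data contributed (α_post−α_prior, β_post−β_prior) successes and failures.
Total across both batches: 13−3=10 conversions, 34−16=18 bounces.
Subtract the first batch: 10−6=4 conversions and 18−9=9 bounces.

4 conversions and 9 bounces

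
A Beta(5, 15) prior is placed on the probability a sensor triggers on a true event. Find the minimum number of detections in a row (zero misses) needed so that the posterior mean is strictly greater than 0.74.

k = 38

After k detections and 0 misses the posterior is Beta(5+k, 15), with mean (5+k)/(5+15+k).
Set (5+k)/(20+k) > 0.74 and solve: k > (0.74·20 − 5)/(1 − 0.74) = 37.692.
The smallest integer exceeding 37.692 is 38, and checking k=38: (43)/(58) = 0.7414 > 0.74.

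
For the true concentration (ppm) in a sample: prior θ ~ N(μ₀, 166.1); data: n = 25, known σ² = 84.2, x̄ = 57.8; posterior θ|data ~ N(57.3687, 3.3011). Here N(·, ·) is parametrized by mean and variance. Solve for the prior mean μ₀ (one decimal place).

μ₀ = 36.1

With known observation variance, the Normal–Normal posterior has precision τ_n = τ₀ + n/σ² and mean μ_n = (τ₀μ₀ + (n/σ²)x̄)/τ_n.
Here τ₀ = 1/166.1 = 0.006020 and τ_data = 25/84.2 = 0.296912, so τ_n = 0.302932.
Rearranging for μ₀: μ₀ = (μ_n·τ_n − τ_data·x̄)/τ₀ = (57.3687·0.302932 − 0.296912·57.8) / 0.006020 = 0.217301/0.006020 ≈ 36.1.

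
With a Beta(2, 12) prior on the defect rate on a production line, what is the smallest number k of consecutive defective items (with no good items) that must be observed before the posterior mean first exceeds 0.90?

k = 107

After k defective items and 0 good items the posterior is Beta(2+k, 12), with mean (2+k)/(2+12+k).
Set (2+k)/(14+k) > 0.90 and solve: k > (0.90·14 − 2)/(1 − 0.90) = 106.000.
The smallest integer exceeding 106.000 is 107, and checking k=107: (109)/(121) = 0.9008 > 0.90.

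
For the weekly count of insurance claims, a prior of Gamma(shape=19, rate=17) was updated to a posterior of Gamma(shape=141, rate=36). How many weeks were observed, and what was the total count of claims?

n = 19 weeks with total 122 claims

Gamma–Poisson conjugacy: posterior shape = α + Σxᵢ, posterior rate = β + n.
Matching: Σxᵢ = 141 − 19 = 122 and n = 36 − 17 = 19.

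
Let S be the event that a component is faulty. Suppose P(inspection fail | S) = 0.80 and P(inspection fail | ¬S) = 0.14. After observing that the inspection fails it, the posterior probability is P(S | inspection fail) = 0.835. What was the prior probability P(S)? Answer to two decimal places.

In odds form, posterior odds = prior odds × likelihood ratio, so prior odds = posterior odds ÷ LR.
Posterior odds = 0.835/(1−0.835) = 5.0606. LR = 0.80/0.14 = 5.7143.
Prior odds = 5.0606/5.7143 = 0.8856, so P(S) = 0.8856/(1+0.8856) ≈ 0.47.

P(S) = 0.47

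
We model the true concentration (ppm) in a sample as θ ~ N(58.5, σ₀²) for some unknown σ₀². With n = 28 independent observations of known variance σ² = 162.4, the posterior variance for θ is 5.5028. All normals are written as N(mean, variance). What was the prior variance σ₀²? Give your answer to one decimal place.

σ₀² = 107.4

For the Normal–Normal model with known σ², precisions add: τ_n = τ₀ + n/σ².
So 1/σ₀² = 1/5.5028 − 28/162.4 = 0.181726 − 0.172414 = 0.009312.
Hence σ₀² = 1/0.009312 ≈ 107.4.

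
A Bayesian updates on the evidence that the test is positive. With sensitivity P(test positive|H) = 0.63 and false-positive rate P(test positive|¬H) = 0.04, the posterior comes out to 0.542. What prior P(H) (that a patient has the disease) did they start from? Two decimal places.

Bayes' rule in odds form gives O(H|E) = O(H)·[P(E|H)/P(E|¬H)], hence O(H) = O(H|E)/LR.
Posterior odds = 0.542/(1−0.542) = 1.1834. LR = 0.63/0.04 = 15.7500.
Prior odds = 1.1834/15.7500 = 0.0751, so P(H) = 0.0751/(1+0.0751) ≈ 0.07.

P(H) = 0.07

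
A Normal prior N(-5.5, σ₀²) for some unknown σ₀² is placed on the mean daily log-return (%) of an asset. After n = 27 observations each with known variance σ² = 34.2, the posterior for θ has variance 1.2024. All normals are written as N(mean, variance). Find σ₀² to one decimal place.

σ₀² = 23.7

For the Normal–Normal model with known σ², precisions add: τ_n = τ₀ + n/σ².
So 1/σ₀² = 1/1.2024 − 27/34.2 = 0.831670 − 0.789474 = 0.042196.
Hence σ₀² = 1/0.042196 ≈ 23.7.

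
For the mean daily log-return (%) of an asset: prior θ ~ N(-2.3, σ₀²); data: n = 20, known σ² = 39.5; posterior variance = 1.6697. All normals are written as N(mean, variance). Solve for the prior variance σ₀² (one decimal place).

Posterior precision equals prior precision plus data precision: 1/σ_n² = 1/σ₀² + n/σ².
So 1/σ₀² = 1/1.6697 − 20/39.5 = 0.598910 − 0.506329 = 0.092581.
Hence σ₀² = 1/0.092581 ≈ 10.8.

σ₀² = 10.8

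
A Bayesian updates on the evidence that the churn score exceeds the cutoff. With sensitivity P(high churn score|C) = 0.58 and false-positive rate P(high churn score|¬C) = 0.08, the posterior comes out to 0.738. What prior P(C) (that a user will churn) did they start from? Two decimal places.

P(C) = 0.28

In odds form, posterior odds = prior odds × likelihood ratio, so prior odds = posterior odds ÷ LR.
Posterior odds = 0.738/(1−0.738) = 2.8168. LR = 0.58/0.08 = 7.2500.
Prior odds = 2.8168/7.2500 = 0.3885, so P(C) = 0.3885/(1+0.3885) ≈ 0.28.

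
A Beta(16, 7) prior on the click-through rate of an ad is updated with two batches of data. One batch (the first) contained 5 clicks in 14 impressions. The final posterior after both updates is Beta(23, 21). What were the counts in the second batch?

2 clicks and 5 non-clicks

Because Beta–binomial updating is additive in the counts, the combined data contributed (α_post−α_prior, β_post−β_prior) successes and failures.
Total across both batches: 23−16=7 clicks, 21−7=14 non-clicks.
Subtract the first batch: 7−5=2 clicks and 14−9=5 non-clicks.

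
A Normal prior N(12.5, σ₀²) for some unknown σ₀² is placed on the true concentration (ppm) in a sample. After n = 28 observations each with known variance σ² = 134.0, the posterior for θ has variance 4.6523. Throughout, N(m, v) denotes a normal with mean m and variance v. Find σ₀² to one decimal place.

σ₀² = 166.9

Posterior precision equals prior precision plus data precision: 1/σ_n² = 1/σ₀² + n/σ².
So 1/σ₀² = 1/4.6523 − 28/134.0 = 0.214947 − 0.208955 = 0.005992.
Hence σ₀² = 1/0.005992 ≈ 166.9.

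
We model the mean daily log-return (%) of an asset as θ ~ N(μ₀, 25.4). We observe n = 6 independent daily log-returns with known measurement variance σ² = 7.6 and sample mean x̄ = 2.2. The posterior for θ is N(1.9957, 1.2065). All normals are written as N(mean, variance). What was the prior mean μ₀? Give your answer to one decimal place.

The posterior mean is a precision-weighted average: μ_n = (τ₀μ₀ + τ_data·x̄)/(τ₀+τ_data), with τ₀=1/σ₀² and τ_data=n/σ².
Here τ₀ = 1/25.4 = 0.039370 and τ_data = 6/7.6 = 0.789474, so τ_n = 0.828844.
Rearranging for μ₀: μ₀ = (μ_n·τ_n − τ_data·x̄)/τ₀ = (1.9957·0.828844 − 0.789474·2.2) / 0.039370 = -0.082719/0.039370 ≈ -2.1.

μ₀ = -2.1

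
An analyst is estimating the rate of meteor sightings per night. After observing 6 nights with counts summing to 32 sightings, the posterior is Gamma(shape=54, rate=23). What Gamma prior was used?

Gamma(shape=22, rate=17)

Gamma–Poisson conjugacy: posterior shape = α + Σxᵢ, posterior rate = β + n.
So α = 54 − 32 = 22 and β = 23 − 6 = 17.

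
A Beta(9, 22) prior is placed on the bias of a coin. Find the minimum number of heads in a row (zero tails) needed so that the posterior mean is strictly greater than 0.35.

After k heads and 0 tails the posterior is Beta(9+k, 22), with mean (9+k)/(9+22+k).
Set (9+k)/(31+k) > 0.35 and solve: k > (0.35·31 − 9)/(1 − 0.35) = 2.846.
The smallest integer exceeding 2.846 is 3.

k = 3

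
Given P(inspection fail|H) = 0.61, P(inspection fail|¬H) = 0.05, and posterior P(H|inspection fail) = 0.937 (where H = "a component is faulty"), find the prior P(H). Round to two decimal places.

Bayes' rule in odds form gives O(H|E) = O(H)·[P(E|H)/P(E|¬H)], hence O(H) = O(H|E)/LR.
Posterior odds = 0.937/(1−0.937) = 14.8730. LR = 0.61/0.05 = 12.2000.
Prior odds = 14.8730/12.2000 = 1.2191, so P(H) = 1.2191/(1+1.2191) ≈ 0.55.

P(H) = 0.55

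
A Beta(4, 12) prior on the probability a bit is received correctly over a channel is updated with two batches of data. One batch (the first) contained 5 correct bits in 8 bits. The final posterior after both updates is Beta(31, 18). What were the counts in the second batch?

Because Beta–binomial updating is additive in the counts, the combined data contributed (α_post−α_prior, β_post−β_prior) successes and failures.
Total across both batches: 31−4=27 correct bits, 18−12=6 errors.
Subtract the first batch: 27−5=22 correct bits and 6−3=3 errors.

22 correct bits and 3 errors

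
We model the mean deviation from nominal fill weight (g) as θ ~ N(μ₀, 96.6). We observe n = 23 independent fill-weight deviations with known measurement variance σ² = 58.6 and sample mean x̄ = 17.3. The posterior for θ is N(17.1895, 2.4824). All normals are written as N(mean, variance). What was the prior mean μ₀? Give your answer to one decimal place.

μ₀ = 13.0

The posterior mean is a precision-weighted average: μ_n = (τ₀μ₀ + τ_data·x̄)/(τ₀+τ_data), with τ₀=1/σ₀² and τ_data=n/σ².
Here τ₀ = 1/96.6 = 0.010352 and τ_data = 23/58.6 = 0.392491, so τ_n = 0.402843.
Rearranging for μ₀: μ₀ = (μ_n·τ_n − τ_data·x̄)/τ₀ = (17.1895·0.402843 − 0.392491·17.3) / 0.010352 = 0.134575/0.010352 ≈ 13.0.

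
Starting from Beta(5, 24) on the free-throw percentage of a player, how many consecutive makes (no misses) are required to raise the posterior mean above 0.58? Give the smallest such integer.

k = 29

After k makes and 0 misses the posterior is Beta(5+k, 24), with mean (5+k)/(5+24+k).
Set (5+k)/(29+k) > 0.58 and solve: k > (0.58·29 − 5)/(1 − 0.58) = 28.143.
The smallest integer exceeding 28.143 is 29, and checking k=29: (34)/(58) = 0.5862 > 0.58.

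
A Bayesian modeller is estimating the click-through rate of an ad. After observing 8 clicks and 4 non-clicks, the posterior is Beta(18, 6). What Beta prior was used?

Beta(10, 2)

A Beta(a, b) prior with s successes and f failures in binomial data gives a Beta(a+s, b+f) posterior.
Subtract the data counts: 18−8=10, 6−4=2.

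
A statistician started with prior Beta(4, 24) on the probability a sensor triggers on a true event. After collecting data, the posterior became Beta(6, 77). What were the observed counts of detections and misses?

2 detections and 53 misses

Under Beta–binomial conjugacy the posterior parameters are (a+s, b+f).
So s = 6 − 4 = 2 and f = 77 − 24 = 53.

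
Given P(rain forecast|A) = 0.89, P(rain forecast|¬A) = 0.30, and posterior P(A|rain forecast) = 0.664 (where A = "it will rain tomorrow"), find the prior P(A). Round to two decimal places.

Bayes' rule in odds form gives O(A|E) = O(A)·[P(E|A)/P(E|¬A)], hence O(A) = O(A|E)/LR.
Posterior odds = 0.664/(1−0.664) = 1.9762. LR = 0.89/0.30 = 2.9667.
Prior odds = 1.9762/2.9667 = 0.6661, so P(A) = 0.6661/(1+0.6661) ≈ 0.40.

P(A) = 0.40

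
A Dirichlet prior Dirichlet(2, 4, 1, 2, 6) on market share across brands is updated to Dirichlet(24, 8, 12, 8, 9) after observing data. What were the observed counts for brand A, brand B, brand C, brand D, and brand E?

counts (22, 4, 11, 6, 3)

For a Dirichlet(α) prior with multinomial counts c, the posterior is Dirichlet(α + c) componentwise.
Counts are posterior − prior componentwise: 24−2=22, 8−4=4, 12−1=11, 8−2=6, 9−6=3.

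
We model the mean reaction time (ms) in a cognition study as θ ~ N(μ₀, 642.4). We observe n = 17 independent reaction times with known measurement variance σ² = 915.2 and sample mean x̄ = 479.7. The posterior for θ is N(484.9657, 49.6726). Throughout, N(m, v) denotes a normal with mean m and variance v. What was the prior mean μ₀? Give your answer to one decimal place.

μ₀ = 547.8

The posterior mean is a precision-weighted average: μ_n = (τ₀μ₀ + τ_data·x̄)/(τ₀+τ_data), with τ₀=1/σ₀² and τ_data=n/σ².
Here τ₀ = 1/642.4 = 0.001557 and τ_data = 17/915.2 = 0.018575, so τ_n = 0.020132.
Rearranging for μ₀: μ₀ = (μ_n·τ_n − τ_data·x̄)/τ₀ = (484.9657·0.020132 − 0.018575·479.7) / 0.001557 = 0.852902/0.001557 ≈ 547.8.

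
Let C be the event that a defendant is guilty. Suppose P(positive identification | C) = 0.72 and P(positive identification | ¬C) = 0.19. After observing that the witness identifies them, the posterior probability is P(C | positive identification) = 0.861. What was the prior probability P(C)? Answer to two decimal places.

In odds form, posterior odds = prior odds × likelihood ratio, so prior odds = posterior odds ÷ LR.
Posterior odds = 0.861/(1−0.861) = 6.1942. LR = 0.72/0.19 = 3.7895.
Prior odds = 6.1942/3.7895 = 1.6346, so P(C) = 1.6346/(1+1.6346) ≈ 0.62.

P(C) = 0.62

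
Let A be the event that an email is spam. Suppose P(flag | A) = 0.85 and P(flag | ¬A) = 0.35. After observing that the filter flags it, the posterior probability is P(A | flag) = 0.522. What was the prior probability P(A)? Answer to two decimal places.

In odds form, posterior odds = prior odds × likelihood ratio, so prior odds = posterior odds ÷ LR.
Posterior odds = 0.522/(1−0.522) = 1.0921. LR = 0.85/0.35 = 2.4286.
Prior odds = 1.0921/2.4286 = 0.4497, so P(A) = 0.4497/(1+0.4497) ≈ 0.31.

P(A) = 0.31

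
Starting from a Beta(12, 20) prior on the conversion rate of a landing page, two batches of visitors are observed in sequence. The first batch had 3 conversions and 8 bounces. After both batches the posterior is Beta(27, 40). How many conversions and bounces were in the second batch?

12 conversions and 12 bounces

Sequential conjugate updates are equivalent to a single update on the pooled data, so total successes = posterior α − prior α and total failures = posterior β − prior β.
Total across both batches: 27−12=15 conversions, 40−20=20 bounces.
Subtract the first batch: 15−3=12 conversions and 20−8=12 bounces.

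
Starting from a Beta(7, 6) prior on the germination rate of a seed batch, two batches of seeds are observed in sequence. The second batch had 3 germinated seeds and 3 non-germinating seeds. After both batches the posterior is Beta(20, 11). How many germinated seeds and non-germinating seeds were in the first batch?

Because Beta–binomial updating is additive in the counts, the combined data contributed (α_post−α_prior, β_post−β_prior) successes and failures.
Total across both batches: 20−7=13 germinated seeds, 11−6=5 non-germinating seeds.
Subtract the second batch: 13−3=10 germinated seeds and 5−3=2 non-germinating seeds.

10 germinated seeds and 2 non-germinating seeds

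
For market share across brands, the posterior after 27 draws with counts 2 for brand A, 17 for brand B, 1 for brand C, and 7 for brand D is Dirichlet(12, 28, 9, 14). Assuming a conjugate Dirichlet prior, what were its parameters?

Dirichlet(10, 11, 8, 7)

For a Dirichlet(α) prior with multinomial counts c, the posterior is Dirichlet(α + c) componentwise.
Subtract each count from the matching posterior parameter: 12−2=10, 28−17=11, 9−1=8, 14−7=7.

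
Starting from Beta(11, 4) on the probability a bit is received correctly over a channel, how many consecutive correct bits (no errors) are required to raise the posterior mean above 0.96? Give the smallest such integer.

k = 86

After k correct bits and 0 errors the posterior is Beta(11+k, 4), with mean (11+k)/(11+4+k).
Set (11+k)/(15+k) > 0.96 and solve: k > (0.96·15 − 11)/(1 − 0.96) = 85.000.
The smallest integer exceeding 85.000 is 86, and checking k=86: (97)/(101) = 0.9604 > 0.96.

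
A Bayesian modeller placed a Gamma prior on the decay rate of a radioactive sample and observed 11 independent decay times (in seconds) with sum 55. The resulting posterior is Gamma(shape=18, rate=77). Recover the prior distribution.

Gamma–exponential conjugacy: posterior shape = α + n, posterior rate = β + Σtᵢ.
So α = 18 − 11 = 7 and β = 77 − 55 = 22.

Gamma(shape=7, rate=22)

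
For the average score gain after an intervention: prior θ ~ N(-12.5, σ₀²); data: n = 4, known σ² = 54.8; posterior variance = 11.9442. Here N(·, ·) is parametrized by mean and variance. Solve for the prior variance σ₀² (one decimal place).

σ₀² = 93.2

For the Normal–Normal model with known σ², precisions add: τ_n = τ₀ + n/σ².
So 1/σ₀² = 1/11.9442 − 4/54.8 = 0.083723 − 0.072993 = 0.010730.
Hence σ₀² = 1/0.010730 ≈ 93.2.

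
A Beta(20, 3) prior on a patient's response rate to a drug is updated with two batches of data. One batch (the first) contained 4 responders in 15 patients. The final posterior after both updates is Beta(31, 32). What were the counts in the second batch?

Sequential conjugate updates are equivalent to a single update on the pooled data, so total successes = posterior α − prior α and total failures = posterior β − prior β.
Total across both batches: 31−20=11 responders, 32−3=29 non-responders.
Subtract the first batch: 11−4=7 responders and 29−11=18 non-responders.

7 responders and 18 non-responders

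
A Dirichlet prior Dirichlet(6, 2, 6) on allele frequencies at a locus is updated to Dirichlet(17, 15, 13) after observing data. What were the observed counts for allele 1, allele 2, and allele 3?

counts (11, 13, 7)

For a Dirichlet(α) prior with multinomial counts c, the posterior is Dirichlet(α + c) componentwise.
Counts are posterior − prior componentwise: 17−6=11, 15−2=13, 13−6=7.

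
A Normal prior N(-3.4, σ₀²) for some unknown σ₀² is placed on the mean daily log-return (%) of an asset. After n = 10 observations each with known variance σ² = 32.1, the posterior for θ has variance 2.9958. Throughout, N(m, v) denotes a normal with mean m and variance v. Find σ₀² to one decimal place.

For the Normal–Normal model with known σ², precisions add: τ_n = τ₀ + n/σ².
So 1/σ₀² = 1/2.9958 − 10/32.1 = 0.333801 − 0.311526 = 0.022275.
Hence σ₀² = 1/0.022275 ≈ 44.9.

σ₀² = 44.9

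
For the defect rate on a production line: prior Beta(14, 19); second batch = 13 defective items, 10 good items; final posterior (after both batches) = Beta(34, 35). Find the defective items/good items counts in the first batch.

Sequential conjugate updates are equivalent to a single update on the pooled data, so total successes = posterior α − prior α and total failures = posterior β − prior β.
Total across both batches: 34−14=20 defective items, 35−19=16 good items.
Subtract the second batch: 20−13=7 defective items and 16−10=6 good items.

7 defective items and 6 good items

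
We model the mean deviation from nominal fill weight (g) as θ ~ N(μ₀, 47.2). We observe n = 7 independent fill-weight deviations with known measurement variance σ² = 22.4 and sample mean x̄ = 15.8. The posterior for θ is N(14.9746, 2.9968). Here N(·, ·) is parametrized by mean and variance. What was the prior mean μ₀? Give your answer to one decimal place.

The posterior mean is a precision-weighted average: μ_n = (τ₀μ₀ + τ_data·x̄)/(τ₀+τ_data), with τ₀=1/σ₀² and τ_data=n/σ².
Here τ₀ = 1/47.2 = 0.021186 and τ_data = 7/22.4 = 0.312500, so τ_n = 0.333686.
Rearranging for μ₀: μ₀ = (μ_n·τ_n − τ_data·x̄)/τ₀ = (14.9746·0.333686 − 0.312500·15.8) / 0.021186 = 0.059314/0.021186 ≈ 2.8.

μ₀ = 2.8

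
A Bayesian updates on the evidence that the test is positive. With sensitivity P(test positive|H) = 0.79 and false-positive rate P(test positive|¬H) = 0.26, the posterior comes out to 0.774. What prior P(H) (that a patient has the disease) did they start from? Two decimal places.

P(H) = 0.53

In odds form, posterior odds = prior odds × likelihood ratio, so prior odds = posterior odds ÷ LR.
Posterior odds = 0.774/(1−0.774) = 3.4248. LR = 0.79/0.26 = 3.0385.
Prior odds = 3.4248/3.0385 = 1.1271, so P(H) = 1.1271/(1+1.1271) ≈ 0.53.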